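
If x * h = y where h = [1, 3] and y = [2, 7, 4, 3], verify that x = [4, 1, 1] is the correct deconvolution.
Forward-compute [4, 1, 1] * [1, 3]: y[0] = 4×1 = 4; y[1] = 4×3 + 1×1 = 13; y[2] = 1×3 + 1×1 = 4; y[3] = 1×3 = 3 → [4, 13, 4, 3]. Does not match given y = [2, 7, 4, 3].

Not verified. [4, 1, 1] * [1, 3] = [4, 13, 4, 3], which differs from [2, 7, 4, 3] at index 0.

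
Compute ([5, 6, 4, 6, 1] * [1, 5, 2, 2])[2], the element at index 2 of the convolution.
Use y[k] = Σ_i a[i]·b[k-i] at k=2. y[2] = 5×2 + 6×5 + 4×1 = 44

44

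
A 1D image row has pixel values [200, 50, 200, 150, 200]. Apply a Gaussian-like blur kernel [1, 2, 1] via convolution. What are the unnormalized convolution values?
Convolve image row [200, 50, 200, 150, 200] with kernel [1, 2, 1]: y[0] = 200×1 = 200; y[1] = 200×2 + 50×1 = 450; y[2] = 200×1 + 50×2 + 200×1 = 500; y[3] = 50×1 + 200×2 + 150×1 = 600; y[4] = 200×1 + 150×2 + 200×1 = 700; y[5] = 150×1 + 200×2 = 550; y[6] = 200×1 = 200 → [200, 450, 500, 600, 700, 550, 200]. Normalization factor = sum(kernel) = 4.

[200, 450, 500, 600, 700, 550, 200]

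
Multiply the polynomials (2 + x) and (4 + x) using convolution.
Ascending coefficients: a = [2, 1], b = [4, 1]. c[0] = 2×4 = 8; c[1] = 2×1 + 1×4 = 6; c[2] = 1×1 = 1. Result coefficients: [8, 6, 1] → 8 + 6x + x^2

8 + 6x + x^2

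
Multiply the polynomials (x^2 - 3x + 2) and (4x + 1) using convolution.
Ascending coefficients: a = [2, -3, 1], b = [1, 4]. c[0] = 2×1 = 2; c[1] = 2×4 + -3×1 = 5; c[2] = -3×4 + 1×1 = -11; c[3] = 1×4 = 4. Result coefficients: [2, 5, -11, 4] → 4x^3 - 11x^2 + 5x + 2

4x^3 - 11x^2 + 5x + 2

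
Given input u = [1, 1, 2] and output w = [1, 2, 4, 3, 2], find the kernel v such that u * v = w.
Output length 5 = len(u) + len(v) - 1 ⇒ len(v) = 3. Solve v forward using v[k] = (w[k] - Σ_{i≥1} u[i]·v[k-i]) / u[0]: v[0] = w[0] / u[0] = 1 / 1 = 1; v[1] = (w[1] - 1×1) / u[0] = (2 - 1×1) / 1 = 1; v[2] = (w[2] - 1×1 - 2×1) / u[0] = (4 - 1×1 - 2×1) / 1 = 1. So v = [1, 1, 1]. Forward-check [1, 1, 2] * [1, 1, 1]: w[0] = 1×1 = 1; w[1] = 1×1 + 1×1 = 2; w[2] = 1×1 + 1×1 + 2×1 = 4; w[3] = 1×1 + 2×1 = 3; w[4] = 2×1 = 2 → [1, 2, 4, 3, 2] ✓

[1, 1, 1]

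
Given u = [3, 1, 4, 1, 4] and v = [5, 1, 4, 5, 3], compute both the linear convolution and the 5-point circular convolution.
Linear: y_lin[0] = 3×5 = 15; y_lin[1] = 3×1 + 1×5 = 8; y_lin[2] = 3×4 + 1×1 + 4×5 = 33; y_lin[3] = 3×5 + 1×4 + 4×1 + 1×5 = 28; y_lin[4] = 3×3 + 1×5 + 4×4 + 1×1 + 4×5 = 51; y_lin[5] = 1×3 + 4×5 + 1×4 + 4×1 = 31; y_lin[6] = 4×3 + 1×5 + 4×4 = 33; y_lin[7] = 1×3 + 4×5 = 23; y_lin[8] = 4×3 = 12 → [15, 8, 33, 28, 51, 31, 33, 23, 12]. Circular (length 5): y[0] = 3×5 + 1×3 + 4×5 + 1×4 + 4×1 = 46; y[1] = 3×1 + 1×5 + 4×3 + 1×5 + 4×4 = 41; y[2] = 3×4 + 1×1 + 4×5 + 1×3 + 4×5 = 56; y[3] = 3×5 + 1×4 + 4×1 + 1×5 + 4×3 = 40; y[4] = 3×3 + 1×5 + 4×4 + 1×1 + 4×5 = 51 → [46, 41, 56, 40, 51]

Linear: [15, 8, 33, 28, 51, 31, 33, 23, 12], Circular: [46, 41, 56, 40, 51]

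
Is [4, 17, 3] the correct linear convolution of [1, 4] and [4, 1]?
Recompute linear convolution of [1, 4] and [4, 1]: y[0] = 1×4 = 4; y[1] = 1×1 + 4×4 = 17; y[2] = 4×1 = 4 → [4, 17, 4]. Compare to given [4, 17, 3]: they differ at index 2: given 3, correct 4, so answer: No

No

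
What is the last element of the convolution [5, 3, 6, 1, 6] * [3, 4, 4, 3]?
Use y[k] = Σ_i a[i]·b[k-i] at k=7. y[7] = 6×3 = 18

18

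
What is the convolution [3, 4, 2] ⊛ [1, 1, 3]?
y[0] = 3×1 = 3; y[1] = 3×1 + 4×1 = 7; y[2] = 3×3 + 4×1 + 2×1 = 15; y[3] = 4×3 + 2×1 = 14; y[4] = 2×3 = 6

[3, 7, 15, 14, 6]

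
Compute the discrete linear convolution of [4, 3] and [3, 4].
y[0] = 4×3 = 12; y[1] = 4×4 + 3×3 = 25; y[2] = 3×4 = 12

[12, 25, 12]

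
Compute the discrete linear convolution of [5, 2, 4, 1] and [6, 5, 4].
y[0] = 5×6 = 30; y[1] = 5×5 + 2×6 = 37; y[2] = 5×4 + 2×5 + 4×6 = 54; y[3] = 2×4 + 4×5 + 1×6 = 34; y[4] = 4×4 + 1×5 = 21; y[5] = 1×4 = 4

[30, 37, 54, 34, 21, 4]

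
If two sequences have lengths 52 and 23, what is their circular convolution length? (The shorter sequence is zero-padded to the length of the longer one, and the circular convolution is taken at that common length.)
Circular convolution (zero-padding the shorter input) has length max(m, n) = max(52, 23) = 52

52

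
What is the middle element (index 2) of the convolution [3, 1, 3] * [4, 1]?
Use y[k] = Σ_i a[i]·b[k-i] at k=2. y[2] = 1×1 + 3×4 = 13

13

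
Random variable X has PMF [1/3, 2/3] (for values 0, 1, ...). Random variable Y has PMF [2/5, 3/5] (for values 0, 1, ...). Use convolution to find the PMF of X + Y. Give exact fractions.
P(X+Y=k) = Σ_i P(X=i)·P(Y=k-i) — a convolution of [1/3, 2/3] and [2/5, 3/5]. P(X+Y=0) = (1/3)×(2/5) = 2/15; P(X+Y=1) = (1/3)×(3/5) + (2/3)×(2/5) = 1/5 + 4/15 = 7/15; P(X+Y=2) = (2/3)×(3/5) = 2/5. PMF: [2/15, 7/15, 2/5] (sums to 1 ✓)

[2/15, 7/15, 2/5]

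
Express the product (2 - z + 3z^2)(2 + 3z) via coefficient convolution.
Ascending coefficients: a = [2, -1, 3], b = [2, 3]. c[0] = 2×2 = 4; c[1] = 2×3 + -1×2 = 4; c[2] = -1×3 + 3×2 = 3; c[3] = 3×3 = 9. Result coefficients: [4, 4, 3, 9] → 4 + 4z + 3z^2 + 9z^3

4 + 4z + 3z^2 + 9z^3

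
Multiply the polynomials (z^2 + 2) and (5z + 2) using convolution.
Ascending coefficients: a = [2, 0, 1], b = [2, 5]. c[0] = 2×2 = 4; c[1] = 2×5 + 0×2 = 10; c[2] = 0×5 + 1×2 = 2; c[3] = 1×5 = 5. Result coefficients: [4, 10, 2, 5] → 5z^3 + 2z^2 + 10z + 4

5z^3 + 2z^2 + 10z + 4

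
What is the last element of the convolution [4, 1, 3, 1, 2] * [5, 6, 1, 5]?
Use y[k] = Σ_i a[i]·b[k-i] at k=7. y[7] = 2×5 = 10

10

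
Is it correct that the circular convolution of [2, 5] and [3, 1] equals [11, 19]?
Recompute circular convolution of [2, 5] and [3, 1]: y[0] = 2×3 + 5×1 = 11; y[1] = 2×1 + 5×3 = 17 → [11, 17]. Compare to given [11, 19]: they differ at index 1: given 19, correct 17, so answer: No

No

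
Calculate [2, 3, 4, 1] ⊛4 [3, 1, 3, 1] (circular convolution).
Use y[k] = Σ_j a[j]·b[(k-j) mod 4]. y[0] = 2×3 + 3×1 + 4×3 + 1×1 = 22; y[1] = 2×1 + 3×3 + 4×1 + 1×3 = 18; y[2] = 2×3 + 3×1 + 4×3 + 1×1 = 22; y[3] = 2×1 + 3×3 + 4×1 + 1×3 = 18. Result: [22, 18, 22, 18]

[22, 18, 22, 18]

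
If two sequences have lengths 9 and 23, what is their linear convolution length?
Linear/full convolution length: m + n - 1 = 9 + 23 - 1 = 31

31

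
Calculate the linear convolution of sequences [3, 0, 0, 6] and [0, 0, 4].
y[0] = 3×0 = 0; y[1] = 3×0 + 0×0 = 0; y[2] = 3×4 + 0×0 + 0×0 = 12; y[3] = 0×4 + 0×0 + 6×0 = 0; y[4] = 0×4 + 6×0 = 0; y[5] = 6×4 = 24

[0, 0, 12, 0, 0, 24]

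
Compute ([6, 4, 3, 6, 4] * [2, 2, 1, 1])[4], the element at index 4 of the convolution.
Use y[k] = Σ_i a[i]·b[k-i] at k=4. y[4] = 4×1 + 3×1 + 6×2 + 4×2 = 27

27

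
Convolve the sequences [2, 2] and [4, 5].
y[0] = 2×4 = 8; y[1] = 2×5 + 2×4 = 18; y[2] = 2×5 = 10

[8, 18, 10]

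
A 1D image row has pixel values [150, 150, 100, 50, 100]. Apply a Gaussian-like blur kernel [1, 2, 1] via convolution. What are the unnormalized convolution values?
Convolve image row [150, 150, 100, 50, 100] with kernel [1, 2, 1]: y[0] = 150×1 = 150; y[1] = 150×2 + 150×1 = 450; y[2] = 150×1 + 150×2 + 100×1 = 550; y[3] = 150×1 + 100×2 + 50×1 = 400; y[4] = 100×1 + 50×2 + 100×1 = 300; y[5] = 50×1 + 100×2 = 250; y[6] = 100×1 = 100 → [150, 450, 550, 400, 300, 250, 100]. Normalization factor = sum(kernel) = 4.

[150, 450, 550, 400, 300, 250, 100]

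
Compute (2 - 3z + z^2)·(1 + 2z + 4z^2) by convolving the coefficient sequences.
Ascending coefficients: a = [2, -3, 1], b = [1, 2, 4]. c[0] = 2×1 = 2; c[1] = 2×2 + -3×1 = 1; c[2] = 2×4 + -3×2 + 1×1 = 3; c[3] = -3×4 + 1×2 = -10; c[4] = 1×4 = 4. Result coefficients: [2, 1, 3, -10, 4] → 2 + z + 3z^2 - 10z^3 + 4z^4

2 + z + 3z^2 - 10z^3 + 4z^4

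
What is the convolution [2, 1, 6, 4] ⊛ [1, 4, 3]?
y[0] = 2×1 = 2; y[1] = 2×4 + 1×1 = 9; y[2] = 2×3 + 1×4 + 6×1 = 16; y[3] = 1×3 + 6×4 + 4×1 = 31; y[4] = 6×3 + 4×4 = 34; y[5] = 4×3 = 12

[2, 9, 16, 31, 34, 12]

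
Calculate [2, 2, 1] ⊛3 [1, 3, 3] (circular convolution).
Use y[k] = Σ_j s[j]·t[(k-j) mod 3]. y[0] = 2×1 + 2×3 + 1×3 = 11; y[1] = 2×3 + 2×1 + 1×3 = 11; y[2] = 2×3 + 2×3 + 1×1 = 13. Result: [11, 11, 13]

[11, 11, 13]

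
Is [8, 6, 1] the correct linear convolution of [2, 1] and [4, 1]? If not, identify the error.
Recompute linear convolution of [2, 1] and [4, 1]: y[0] = 2×4 = 8; y[1] = 2×1 + 1×4 = 6; y[2] = 1×1 = 1 → [8, 6, 1]. Given [8, 6, 1] matches, so answer: Yes

Yes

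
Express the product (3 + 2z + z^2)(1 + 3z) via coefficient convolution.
Ascending coefficients: a = [3, 2, 1], b = [1, 3]. c[0] = 3×1 = 3; c[1] = 3×3 + 2×1 = 11; c[2] = 2×3 + 1×1 = 7; c[3] = 1×3 = 3. Result coefficients: [3, 11, 7, 3] → 3 + 11z + 7z^2 + 3z^3

3 + 11z + 7z^2 + 3z^3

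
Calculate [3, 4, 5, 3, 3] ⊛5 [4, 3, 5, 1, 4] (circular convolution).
Use y[k] = Σ_j a[j]·b[(k-j) mod 5]. y[0] = 3×4 + 4×4 + 5×1 + 3×5 + 3×3 = 57; y[1] = 3×3 + 4×4 + 5×4 + 3×1 + 3×5 = 63; y[2] = 3×5 + 4×3 + 5×4 + 3×4 + 3×1 = 62; y[3] = 3×1 + 4×5 + 5×3 + 3×4 + 3×4 = 62; y[4] = 3×4 + 4×1 + 5×5 + 3×3 + 3×4 = 62. Result: [57, 63, 62, 62, 62]

[57, 63, 62, 62, 62]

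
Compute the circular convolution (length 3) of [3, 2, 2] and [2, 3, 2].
Use y[k] = Σ_j s[j]·t[(k-j) mod 3]. y[0] = 3×2 + 2×2 + 2×3 = 16; y[1] = 3×3 + 2×2 + 2×2 = 17; y[2] = 3×2 + 2×3 + 2×2 = 16. Result: [16, 17, 16]

[16, 17, 16]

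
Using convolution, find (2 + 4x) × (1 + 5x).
Ascending coefficients: a = [2, 4], b = [1, 5]. c[0] = 2×1 = 2; c[1] = 2×5 + 4×1 = 14; c[2] = 4×5 = 20. Result coefficients: [2, 14, 20] → 2 + 14x + 20x^2

2 + 14x + 20x^2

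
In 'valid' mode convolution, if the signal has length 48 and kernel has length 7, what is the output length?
'Valid' mode counts only positions where the kernel fully overlaps the signal: m - n + 1 = 48 - 7 + 1 = 42

42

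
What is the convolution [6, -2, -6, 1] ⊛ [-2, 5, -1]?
y[0] = 6×-2 = -12; y[1] = 6×5 + -2×-2 = 34; y[2] = 6×-1 + -2×5 + -6×-2 = -4; y[3] = -2×-1 + -6×5 + 1×-2 = -30; y[4] = -6×-1 + 1×5 = 11; y[5] = 1×-1 = -1

[-12, 34, -4, -30, 11, -1]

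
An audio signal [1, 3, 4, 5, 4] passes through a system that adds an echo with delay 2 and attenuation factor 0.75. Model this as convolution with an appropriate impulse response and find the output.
Direct-path + delayed-attenuated-path model → impulse response h = [1, 0, 0.75] (1 at lag 0, 0.75 at lag 2). Output y[n] = x[n] + 0.75·x[n - 2] (with x[n] = 0 outside 0..4): y[0] = 1 + 0.75×0 = 1; y[1] = 3 + 0.75×0 = 3; y[2] = 4 + 0.75×1 = 4.75; y[3] = 5 + 0.75×3 = 7.25; y[4] = 4 + 0.75×4 = 7.0; y[5] = 0 + 0.75×5 = 3.75; y[6] = 0 + 0.75×4 = 3.0. So y = [1, 3, 4.75, 7.25, 7.0, 3.75, 3.0]

[1, 3, 4.75, 7.25, 7.0, 3.75, 3.0]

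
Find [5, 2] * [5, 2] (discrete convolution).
y[0] = 5×5 = 25; y[1] = 5×2 + 2×5 = 20; y[2] = 2×2 = 4

[25, 20, 4]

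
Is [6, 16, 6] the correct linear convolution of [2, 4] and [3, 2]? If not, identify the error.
Recompute linear convolution of [2, 4] and [3, 2]: y[0] = 2×3 = 6; y[1] = 2×2 + 4×3 = 16; y[2] = 4×2 = 8 → [6, 16, 8]. Compare to given [6, 16, 6]: they differ at index 2: given 6, correct 8, so answer: No

No. Error at index 2: given 6, correct 8.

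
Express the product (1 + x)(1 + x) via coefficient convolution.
Ascending coefficients: a = [1, 1], b = [1, 1]. c[0] = 1×1 = 1; c[1] = 1×1 + 1×1 = 2; c[2] = 1×1 = 1. Result coefficients: [1, 2, 1] → 1 + 2x + x^2

1 + 2x + x^2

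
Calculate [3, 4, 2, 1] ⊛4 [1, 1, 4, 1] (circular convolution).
Use y[k] = Σ_j x[j]·h[(k-j) mod 4]. y[0] = 3×1 + 4×1 + 2×4 + 1×1 = 16; y[1] = 3×1 + 4×1 + 2×1 + 1×4 = 13; y[2] = 3×4 + 4×1 + 2×1 + 1×1 = 19; y[3] = 3×1 + 4×4 + 2×1 + 1×1 = 22. Result: [16, 13, 19, 22]

[16, 13, 19, 22]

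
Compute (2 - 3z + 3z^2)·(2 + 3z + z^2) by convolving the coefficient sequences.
Ascending coefficients: a = [2, -3, 3], b = [2, 3, 1]. c[0] = 2×2 = 4; c[1] = 2×3 + -3×2 = 0; c[2] = 2×1 + -3×3 + 3×2 = -1; c[3] = -3×1 + 3×3 = 6; c[4] = 3×1 = 3. Result coefficients: [4, 0, -1, 6, 3] → 4 - z^2 + 6z^3 + 3z^4

4 - z^2 + 6z^3 + 3z^4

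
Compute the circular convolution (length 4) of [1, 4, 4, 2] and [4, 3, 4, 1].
Use y[k] = Σ_j s[j]·t[(k-j) mod 4]. y[0] = 1×4 + 4×1 + 4×4 + 2×3 = 30; y[1] = 1×3 + 4×4 + 4×1 + 2×4 = 31; y[2] = 1×4 + 4×3 + 4×4 + 2×1 = 34; y[3] = 1×1 + 4×4 + 4×3 + 2×4 = 37. Result: [30, 31, 34, 37]

[30, 31, 34, 37]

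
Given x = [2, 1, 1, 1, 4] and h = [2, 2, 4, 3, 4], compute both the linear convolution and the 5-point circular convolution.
Linear: y_lin[0] = 2×2 = 4; y_lin[1] = 2×2 + 1×2 = 6; y_lin[2] = 2×4 + 1×2 + 1×2 = 12; y_lin[3] = 2×3 + 1×4 + 1×2 + 1×2 = 14; y_lin[4] = 2×4 + 1×3 + 1×4 + 1×2 + 4×2 = 25; y_lin[5] = 1×4 + 1×3 + 1×4 + 4×2 = 19; y_lin[6] = 1×4 + 1×3 + 4×4 = 23; y_lin[7] = 1×4 + 4×3 = 16; y_lin[8] = 4×4 = 16 → [4, 6, 12, 14, 25, 19, 23, 16, 16]. Circular (length 5): y[0] = 2×2 + 1×4 + 1×3 + 1×4 + 4×2 = 23; y[1] = 2×2 + 1×2 + 1×4 + 1×3 + 4×4 = 29; y[2] = 2×4 + 1×2 + 1×2 + 1×4 + 4×3 = 28; y[3] = 2×3 + 1×4 + 1×2 + 1×2 + 4×4 = 30; y[4] = 2×4 + 1×3 + 1×4 + 1×2 + 4×2 = 25 → [23, 29, 28, 30, 25]

Linear: [4, 6, 12, 14, 25, 19, 23, 16, 16], Circular: [23, 29, 28, 30, 25]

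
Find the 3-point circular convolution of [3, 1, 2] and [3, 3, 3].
Use y[k] = Σ_j a[j]·b[(k-j) mod 3]. y[0] = 3×3 + 1×3 + 2×3 = 18; y[1] = 3×3 + 1×3 + 2×3 = 18; y[2] = 3×3 + 1×3 + 2×3 = 18. Result: [18, 18, 18]

[18, 18, 18]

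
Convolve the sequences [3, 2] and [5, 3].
y[0] = 3×5 = 15; y[1] = 3×3 + 2×5 = 19; y[2] = 2×3 = 6

[15, 19, 6]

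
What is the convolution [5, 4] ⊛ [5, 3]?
y[0] = 5×5 = 25; y[1] = 5×3 + 4×5 = 35; y[2] = 4×3 = 12

[25, 35, 12]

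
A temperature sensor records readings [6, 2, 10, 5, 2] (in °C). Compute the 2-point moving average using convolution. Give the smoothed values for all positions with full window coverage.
2-point moving average kernel = [1, 1]. Apply in 'valid' mode (full window coverage): avg[0] = (6 + 2) / 2 = 4.0; avg[1] = (2 + 10) / 2 = 6.0; avg[2] = (10 + 5) / 2 = 7.5; avg[3] = (5 + 2) / 2 = 3.5. Smoothed values: [4.0, 6.0, 7.5, 3.5]

[4.0, 6.0, 7.5, 3.5]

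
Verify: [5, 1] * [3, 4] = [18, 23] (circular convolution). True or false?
Recompute circular convolution of [5, 1] and [3, 4]: y[0] = 5×3 + 1×4 = 19; y[1] = 5×4 + 1×3 = 23 → [19, 23]. Compare to given [18, 23]: they differ at index 0: given 18, correct 19, so answer: No

No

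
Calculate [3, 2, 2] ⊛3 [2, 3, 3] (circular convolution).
Use y[k] = Σ_j f[j]·g[(k-j) mod 3]. y[0] = 3×2 + 2×3 + 2×3 = 18; y[1] = 3×3 + 2×2 + 2×3 = 19; y[2] = 3×3 + 2×3 + 2×2 = 19. Result: [18, 19, 19]

[18, 19, 19]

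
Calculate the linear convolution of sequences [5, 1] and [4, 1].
y[0] = 5×4 = 20; y[1] = 5×1 + 1×4 = 9; y[2] = 1×1 = 1

[20, 9, 1]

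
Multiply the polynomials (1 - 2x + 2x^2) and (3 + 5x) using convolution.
Ascending coefficients: a = [1, -2, 2], b = [3, 5]. c[0] = 1×3 = 3; c[1] = 1×5 + -2×3 = -1; c[2] = -2×5 + 2×3 = -4; c[3] = 2×5 = 10. Result coefficients: [3, -1, -4, 10] → 3 - x - 4x^2 + 10x^3

3 - x - 4x^2 + 10x^3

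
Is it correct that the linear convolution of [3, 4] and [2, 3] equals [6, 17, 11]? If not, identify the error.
Recompute linear convolution of [3, 4] and [2, 3]: y[0] = 3×2 = 6; y[1] = 3×3 + 4×2 = 17; y[2] = 4×3 = 12 → [6, 17, 12]. Compare to given [6, 17, 11]: they differ at index 2: given 11, correct 12, so answer: No

No. Error at index 2: given 11, correct 12.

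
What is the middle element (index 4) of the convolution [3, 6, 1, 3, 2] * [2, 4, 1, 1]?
Use y[k] = Σ_i a[i]·b[k-i] at k=4. y[4] = 6×1 + 1×1 + 3×4 + 2×2 = 23

23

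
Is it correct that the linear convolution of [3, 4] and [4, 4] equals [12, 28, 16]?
Recompute linear convolution of [3, 4] and [4, 4]: y[0] = 3×4 = 12; y[1] = 3×4 + 4×4 = 28; y[2] = 4×4 = 16 → [12, 28, 16]. Given [12, 28, 16] matches, so answer: Yes

Yes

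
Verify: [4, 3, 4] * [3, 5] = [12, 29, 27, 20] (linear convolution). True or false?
Recompute linear convolution of [4, 3, 4] and [3, 5]: y[0] = 4×3 = 12; y[1] = 4×5 + 3×3 = 29; y[2] = 3×5 + 4×3 = 27; y[3] = 4×5 = 20 → [12, 29, 27, 20]. Given [12, 29, 27, 20] matches, so answer: Yes

Yes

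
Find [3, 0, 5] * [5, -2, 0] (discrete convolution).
y[0] = 3×5 = 15; y[1] = 3×-2 + 0×5 = -6; y[2] = 3×0 + 0×-2 + 5×5 = 25; y[3] = 0×0 + 5×-2 = -10; y[4] = 5×0 = 0

[15, -6, 25, -10, 0]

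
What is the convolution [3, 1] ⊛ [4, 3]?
y[0] = 3×4 = 12; y[1] = 3×3 + 1×4 = 13; y[2] = 1×3 = 3

[12, 13, 3]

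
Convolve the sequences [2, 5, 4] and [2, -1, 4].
y[0] = 2×2 = 4; y[1] = 2×-1 + 5×2 = 8; y[2] = 2×4 + 5×-1 + 4×2 = 11; y[3] = 5×4 + 4×-1 = 16; y[4] = 4×4 = 16

[4, 8, 11, 16, 16]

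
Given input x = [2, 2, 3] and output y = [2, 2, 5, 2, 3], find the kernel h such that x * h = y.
Output length 5 = len(x) + len(h) - 1 ⇒ len(h) = 3. Solve h forward using h[k] = (y[k] - Σ_{i≥1} x[i]·h[k-i]) / x[0]: h[0] = y[0] / x[0] = 2 / 2 = 1; h[1] = (y[1] - 2×1) / x[0] = (2 - 2×1) / 2 = 0; h[2] = (y[2] - 2×0 - 3×1) / x[0] = (5 - 2×0 - 3×1) / 2 = 1. So h = [1, 0, 1]. Forward-check [2, 2, 3] * [1, 0, 1]: y[0] = 2×1 = 2; y[1] = 2×0 + 2×1 = 2; y[2] = 2×1 + 2×0 + 3×1 = 5; y[3] = 2×1 + 3×0 = 2; y[4] = 3×1 = 3 → [2, 2, 5, 2, 3] ✓

[1, 0, 1]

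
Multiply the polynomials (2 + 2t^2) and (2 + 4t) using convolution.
Ascending coefficients: a = [2, 0, 2], b = [2, 4]. c[0] = 2×2 = 4; c[1] = 2×4 + 0×2 = 8; c[2] = 0×4 + 2×2 = 4; c[3] = 2×4 = 8. Result coefficients: [4, 8, 4, 8] → 4 + 8t + 4t^2 + 8t^3

4 + 8t + 4t^2 + 8t^3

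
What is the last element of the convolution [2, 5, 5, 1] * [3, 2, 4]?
Use y[k] = Σ_i a[i]·b[k-i] at k=5. y[5] = 1×4 = 4

4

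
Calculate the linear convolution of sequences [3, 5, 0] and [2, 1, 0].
y[0] = 3×2 = 6; y[1] = 3×1 + 5×2 = 13; y[2] = 3×0 + 5×1 + 0×2 = 5; y[3] = 5×0 + 0×1 = 0; y[4] = 0×0 = 0

[6, 13, 5, 0, 0]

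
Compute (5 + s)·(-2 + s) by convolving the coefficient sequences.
Ascending coefficients: a = [5, 1], b = [-2, 1]. c[0] = 5×-2 = -10; c[1] = 5×1 + 1×-2 = 3; c[2] = 1×1 = 1. Result coefficients: [-10, 3, 1] → -10 + 3s + s^2

-10 + 3s + s^2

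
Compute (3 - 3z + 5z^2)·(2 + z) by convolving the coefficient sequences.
Ascending coefficients: a = [3, -3, 5], b = [2, 1]. c[0] = 3×2 = 6; c[1] = 3×1 + -3×2 = -3; c[2] = -3×1 + 5×2 = 7; c[3] = 5×1 = 5. Result coefficients: [6, -3, 7, 5] → 6 - 3z + 7z^2 + 5z^3

6 - 3z + 7z^2 + 5z^3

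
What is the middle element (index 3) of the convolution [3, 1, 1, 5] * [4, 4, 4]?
Use y[k] = Σ_i a[i]·b[k-i] at k=3. y[3] = 1×4 + 1×4 + 5×4 = 28

28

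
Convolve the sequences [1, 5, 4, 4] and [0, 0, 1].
y[0] = 1×0 = 0; y[1] = 1×0 + 5×0 = 0; y[2] = 1×1 + 5×0 + 4×0 = 1; y[3] = 5×1 + 4×0 + 4×0 = 5; y[4] = 4×1 + 4×0 = 4; y[5] = 4×1 = 4

[0, 0, 1, 5, 4, 4]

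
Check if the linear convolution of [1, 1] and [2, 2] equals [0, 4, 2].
Recompute linear convolution of [1, 1] and [2, 2]: y[0] = 1×2 = 2; y[1] = 1×2 + 1×2 = 4; y[2] = 1×2 = 2 → [2, 4, 2]. Compare to given [0, 4, 2]: they differ at index 0: given 0, correct 2, so answer: No

No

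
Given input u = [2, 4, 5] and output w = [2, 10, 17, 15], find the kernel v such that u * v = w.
Output length 4 = len(u) + len(v) - 1 ⇒ len(v) = 2. Solve v forward using v[k] = (w[k] - Σ_{i≥1} u[i]·v[k-i]) / u[0]: v[0] = w[0] / u[0] = 2 / 2 = 1; v[1] = (w[1] - 4×1) / u[0] = (10 - 4×1) / 2 = 3. So v = [1, 3]. Forward-check [2, 4, 5] * [1, 3]: w[0] = 2×1 = 2; w[1] = 2×3 + 4×1 = 10; w[2] = 4×3 + 5×1 = 17; w[3] = 5×3 = 15 → [2, 10, 17, 15] ✓

[1, 3]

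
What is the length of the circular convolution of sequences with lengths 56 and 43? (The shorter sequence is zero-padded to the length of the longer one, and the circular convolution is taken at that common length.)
Circular convolution (zero-padding the shorter input) has length max(m, n) = max(56, 43) = 56

56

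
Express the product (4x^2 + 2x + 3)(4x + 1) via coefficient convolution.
Ascending coefficients: a = [3, 2, 4], b = [1, 4]. c[0] = 3×1 = 3; c[1] = 3×4 + 2×1 = 14; c[2] = 2×4 + 4×1 = 12; c[3] = 4×4 = 16. Result coefficients: [3, 14, 12, 16] → 16x^3 + 12x^2 + 14x + 3

16x^3 + 12x^2 + 14x + 3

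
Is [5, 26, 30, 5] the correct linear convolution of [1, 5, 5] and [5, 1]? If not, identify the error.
Recompute linear convolution of [1, 5, 5] and [5, 1]: y[0] = 1×5 = 5; y[1] = 1×1 + 5×5 = 26; y[2] = 5×1 + 5×5 = 30; y[3] = 5×1 = 5 → [5, 26, 30, 5]. Given [5, 26, 30, 5] matches, so answer: Yes

Yes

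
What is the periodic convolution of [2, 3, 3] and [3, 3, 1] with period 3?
Use y[k] = Σ_j s[j]·t[(k-j) mod 3]. y[0] = 2×3 + 3×1 + 3×3 = 18; y[1] = 2×3 + 3×3 + 3×1 = 18; y[2] = 2×1 + 3×3 + 3×3 = 20. Result: [18, 18, 20]

[18, 18, 20]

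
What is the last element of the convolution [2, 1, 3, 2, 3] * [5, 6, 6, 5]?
Use y[k] = Σ_i a[i]·b[k-i] at k=7. y[7] = 3×5 = 15

15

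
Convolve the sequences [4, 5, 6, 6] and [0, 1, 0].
y[0] = 4×0 = 0; y[1] = 4×1 + 5×0 = 4; y[2] = 4×0 + 5×1 + 6×0 = 5; y[3] = 5×0 + 6×1 + 6×0 = 6; y[4] = 6×0 + 6×1 = 6; y[5] = 6×0 = 0

[0, 4, 5, 6, 6, 0]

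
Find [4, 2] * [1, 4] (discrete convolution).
y[0] = 4×1 = 4; y[1] = 4×4 + 2×1 = 18; y[2] = 2×4 = 8

[4, 18, 8]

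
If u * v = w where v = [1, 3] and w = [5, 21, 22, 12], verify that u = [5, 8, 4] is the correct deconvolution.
Forward-compute [5, 8, 4] * [1, 3]: w[0] = 5×1 = 5; w[1] = 5×3 + 8×1 = 23; w[2] = 8×3 + 4×1 = 28; w[3] = 4×3 = 12 → [5, 23, 28, 12]. Does not match given w = [5, 21, 22, 12].

Not verified. [5, 8, 4] * [1, 3] = [5, 23, 28, 12], which differs from [5, 21, 22, 12] at index 1.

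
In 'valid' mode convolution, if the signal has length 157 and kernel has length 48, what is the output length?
'Valid' mode counts only positions where the kernel fully overlaps the signal: m - n + 1 = 157 - 48 + 1 = 110

110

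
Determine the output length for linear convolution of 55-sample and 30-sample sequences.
Linear/full convolution length: m + n - 1 = 55 + 30 - 1 = 84

84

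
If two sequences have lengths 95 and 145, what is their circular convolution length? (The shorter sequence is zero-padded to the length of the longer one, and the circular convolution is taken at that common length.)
Circular convolution (zero-padding the shorter input) has length max(m, n) = max(95, 145) = 145

145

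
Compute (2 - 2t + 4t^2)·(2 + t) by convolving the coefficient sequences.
Ascending coefficients: a = [2, -2, 4], b = [2, 1]. c[0] = 2×2 = 4; c[1] = 2×1 + -2×2 = -2; c[2] = -2×1 + 4×2 = 6; c[3] = 4×1 = 4. Result coefficients: [4, -2, 6, 4] → 4 - 2t + 6t^2 + 4t^3

4 - 2t + 6t^2 + 4t^3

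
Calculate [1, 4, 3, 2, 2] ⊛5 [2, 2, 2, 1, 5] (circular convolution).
Use y[k] = Σ_j s[j]·t[(k-j) mod 5]. y[0] = 1×2 + 4×5 + 3×1 + 2×2 + 2×2 = 33; y[1] = 1×2 + 4×2 + 3×5 + 2×1 + 2×2 = 31; y[2] = 1×2 + 4×2 + 3×2 + 2×5 + 2×1 = 28; y[3] = 1×1 + 4×2 + 3×2 + 2×2 + 2×5 = 29; y[4] = 1×5 + 4×1 + 3×2 + 2×2 + 2×2 = 23. Result: [33, 31, 28, 29, 23]

[33, 31, 28, 29, 23]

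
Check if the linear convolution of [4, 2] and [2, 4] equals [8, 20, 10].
Recompute linear convolution of [4, 2] and [2, 4]: y[0] = 4×2 = 8; y[1] = 4×4 + 2×2 = 20; y[2] = 2×4 = 8 → [8, 20, 8]. Compare to given [8, 20, 10]: they differ at index 2: given 10, correct 8, so answer: No

No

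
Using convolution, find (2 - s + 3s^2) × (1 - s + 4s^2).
Ascending coefficients: a = [2, -1, 3], b = [1, -1, 4]. c[0] = 2×1 = 2; c[1] = 2×-1 + -1×1 = -3; c[2] = 2×4 + -1×-1 + 3×1 = 12; c[3] = -1×4 + 3×-1 = -7; c[4] = 3×4 = 12. Result coefficients: [2, -3, 12, -7, 12] → 2 - 3s + 12s^2 - 7s^3 + 12s^4

2 - 3s + 12s^2 - 7s^3 + 12s^4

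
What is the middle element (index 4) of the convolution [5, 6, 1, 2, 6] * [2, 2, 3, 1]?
Use y[k] = Σ_i a[i]·b[k-i] at k=4. y[4] = 6×1 + 1×3 + 2×2 + 6×2 = 25

25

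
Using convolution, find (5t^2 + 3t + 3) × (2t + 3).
Ascending coefficients: a = [3, 3, 5], b = [3, 2]. c[0] = 3×3 = 9; c[1] = 3×2 + 3×3 = 15; c[2] = 3×2 + 5×3 = 21; c[3] = 5×2 = 10. Result coefficients: [9, 15, 21, 10] → 10t^3 + 21t^2 + 15t + 9

10t^3 + 21t^2 + 15t + 9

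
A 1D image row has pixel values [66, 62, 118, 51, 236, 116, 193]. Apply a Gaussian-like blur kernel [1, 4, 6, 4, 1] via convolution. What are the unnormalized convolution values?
Convolve image row [66, 62, 118, 51, 236, 116, 193] with kernel [1, 4, 6, 4, 1]: y[0] = 66×1 = 66; y[1] = 66×4 + 62×1 = 326; y[2] = 66×6 + 62×4 + 118×1 = 762; y[3] = 66×4 + 62×6 + 118×4 + 51×1 = 1159; y[4] = 66×1 + 62×4 + 118×6 + 51×4 + 236×1 = 1462; y[5] = 62×1 + 118×4 + 51×6 + 236×4 + 116×1 = 1900; y[6] = 118×1 + 51×4 + 236×6 + 116×4 + 193×1 = 2395; y[7] = 51×1 + 236×4 + 116×6 + 193×4 = 2463; y[8] = 236×1 + 116×4 + 193×6 = 1858; y[9] = 116×1 + 193×4 = 888; y[10] = 193×1 = 193 → [66, 326, 762, 1159, 1462, 1900, 2395, 2463, 1858, 888, 193]. Normalization factor = sum(kernel) = 16.

[66, 326, 762, 1159, 1462, 1900, 2395, 2463, 1858, 888, 193]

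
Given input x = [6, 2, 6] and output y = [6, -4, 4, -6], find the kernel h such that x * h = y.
Output length 4 = len(x) + len(h) - 1 ⇒ len(h) = 2. Solve h forward using h[k] = (y[k] - Σ_{i≥1} x[i]·h[k-i]) / x[0]: h[0] = y[0] / x[0] = 6 / 6 = 1; h[1] = (y[1] - 2×1) / x[0] = (-4 - 2×1) / 6 = -1. So h = [1, -1]. Forward-check [6, 2, 6] * [1, -1]: y[0] = 6×1 = 6; y[1] = 6×-1 + 2×1 = -4; y[2] = 2×-1 + 6×1 = 4; y[3] = 6×-1 = -6 → [6, -4, 4, -6] ✓

[1, -1]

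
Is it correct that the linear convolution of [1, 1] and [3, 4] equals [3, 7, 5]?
Recompute linear convolution of [1, 1] and [3, 4]: y[0] = 1×3 = 3; y[1] = 1×4 + 1×3 = 7; y[2] = 1×4 = 4 → [3, 7, 4]. Compare to given [3, 7, 5]: they differ at index 2: given 5, correct 4, so answer: No

No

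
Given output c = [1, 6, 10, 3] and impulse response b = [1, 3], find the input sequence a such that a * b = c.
Deconvolve c=[1, 6, 10, 3] by b=[1, 3]. Since b[0]=1, solve forward: a[0] = c[0] / 1 = 1; a[1] = (c[1] - 1×3) / 1 = 3; a[2] = (c[2] - 3×3) / 1 = 1. So a = [1, 3, 1]. Check by forward convolution: c[0] = 1×1 = 1; c[1] = 1×3 + 3×1 = 6; c[2] = 3×3 + 1×1 = 10; c[3] = 1×3 = 3

[1, 3, 1]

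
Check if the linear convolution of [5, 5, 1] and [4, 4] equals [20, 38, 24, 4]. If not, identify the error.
Recompute linear convolution of [5, 5, 1] and [4, 4]: y[0] = 5×4 = 20; y[1] = 5×4 + 5×4 = 40; y[2] = 5×4 + 1×4 = 24; y[3] = 1×4 = 4 → [20, 40, 24, 4]. Compare to given [20, 38, 24, 4]: they differ at index 1: given 38, correct 40, so answer: No

No. Error at index 1: given 38, correct 40.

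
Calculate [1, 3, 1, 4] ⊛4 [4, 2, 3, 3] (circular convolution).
Use y[k] = Σ_j s[j]·t[(k-j) mod 4]. y[0] = 1×4 + 3×3 + 1×3 + 4×2 = 24; y[1] = 1×2 + 3×4 + 1×3 + 4×3 = 29; y[2] = 1×3 + 3×2 + 1×4 + 4×3 = 25; y[3] = 1×3 + 3×3 + 1×2 + 4×4 = 30. Result: [24, 29, 25, 30]

[24, 29, 25, 30]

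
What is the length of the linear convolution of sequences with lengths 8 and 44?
Linear/full convolution length: m + n - 1 = 8 + 44 - 1 = 51

51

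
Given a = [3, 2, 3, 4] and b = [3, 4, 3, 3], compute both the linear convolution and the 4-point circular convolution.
Linear: y_lin[0] = 3×3 = 9; y_lin[1] = 3×4 + 2×3 = 18; y_lin[2] = 3×3 + 2×4 + 3×3 = 26; y_lin[3] = 3×3 + 2×3 + 3×4 + 4×3 = 39; y_lin[4] = 2×3 + 3×3 + 4×4 = 31; y_lin[5] = 3×3 + 4×3 = 21; y_lin[6] = 4×3 = 12 → [9, 18, 26, 39, 31, 21, 12]. Circular (length 4): y[0] = 3×3 + 2×3 + 3×3 + 4×4 = 40; y[1] = 3×4 + 2×3 + 3×3 + 4×3 = 39; y[2] = 3×3 + 2×4 + 3×3 + 4×3 = 38; y[3] = 3×3 + 2×3 + 3×4 + 4×3 = 39 → [40, 39, 38, 39]

Linear: [9, 18, 26, 39, 31, 21, 12], Circular: [40, 39, 38, 39]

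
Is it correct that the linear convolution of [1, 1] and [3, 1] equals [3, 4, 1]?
Recompute linear convolution of [1, 1] and [3, 1]: y[0] = 1×3 = 3; y[1] = 1×1 + 1×3 = 4; y[2] = 1×1 = 1 → [3, 4, 1]. Given [3, 4, 1] matches, so answer: Yes

Yes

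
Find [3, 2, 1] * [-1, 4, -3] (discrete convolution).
y[0] = 3×-1 = -3; y[1] = 3×4 + 2×-1 = 10; y[2] = 3×-3 + 2×4 + 1×-1 = -2; y[3] = 2×-3 + 1×4 = -2; y[4] = 1×-3 = -3

[-3, 10, -2, -2, -3]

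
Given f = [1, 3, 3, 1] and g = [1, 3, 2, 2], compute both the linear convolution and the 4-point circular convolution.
Linear: y_lin[0] = 1×1 = 1; y_lin[1] = 1×3 + 3×1 = 6; y_lin[2] = 1×2 + 3×3 + 3×1 = 14; y_lin[3] = 1×2 + 3×2 + 3×3 + 1×1 = 18; y_lin[4] = 3×2 + 3×2 + 1×3 = 15; y_lin[5] = 3×2 + 1×2 = 8; y_lin[6] = 1×2 = 2 → [1, 6, 14, 18, 15, 8, 2]. Circular (length 4): y[0] = 1×1 + 3×2 + 3×2 + 1×3 = 16; y[1] = 1×3 + 3×1 + 3×2 + 1×2 = 14; y[2] = 1×2 + 3×3 + 3×1 + 1×2 = 16; y[3] = 1×2 + 3×2 + 3×3 + 1×1 = 18 → [16, 14, 16, 18]

Linear: [1, 6, 14, 18, 15, 8, 2], Circular: [16, 14, 16, 18]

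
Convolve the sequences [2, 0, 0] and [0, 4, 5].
y[0] = 2×0 = 0; y[1] = 2×4 + 0×0 = 8; y[2] = 2×5 + 0×4 + 0×0 = 10; y[3] = 0×5 + 0×4 = 0; y[4] = 0×5 = 0

[0, 8, 10, 0, 0]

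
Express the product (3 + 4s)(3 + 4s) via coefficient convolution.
Ascending coefficients: a = [3, 4], b = [3, 4]. c[0] = 3×3 = 9; c[1] = 3×4 + 4×3 = 24; c[2] = 4×4 = 16. Result coefficients: [9, 24, 16] → 9 + 24s + 16s^2

9 + 24s + 16s^2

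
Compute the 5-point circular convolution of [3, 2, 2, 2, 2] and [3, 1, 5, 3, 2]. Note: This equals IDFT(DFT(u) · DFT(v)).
Either evaluate y[k] = Σ_j u[j]·v[(k-j) mod 5] directly, or use IDFT(DFT(u) · DFT(v)). y[0] = 3×3 + 2×2 + 2×3 + 2×5 + 2×1 = 31; y[1] = 3×1 + 2×3 + 2×2 + 2×3 + 2×5 = 29; y[2] = 3×5 + 2×1 + 2×3 + 2×2 + 2×3 = 33; y[3] = 3×3 + 2×5 + 2×1 + 2×3 + 2×2 = 31; y[4] = 3×2 + 2×3 + 2×5 + 2×1 + 2×3 = 30. Result: [31, 29, 33, 31, 30]

[31, 29, 33, 31, 30]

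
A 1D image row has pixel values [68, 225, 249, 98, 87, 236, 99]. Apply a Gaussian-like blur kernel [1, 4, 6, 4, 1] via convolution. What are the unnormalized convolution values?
Convolve image row [68, 225, 249, 98, 87, 236, 99] with kernel [1, 4, 6, 4, 1]: y[0] = 68×1 = 68; y[1] = 68×4 + 225×1 = 497; y[2] = 68×6 + 225×4 + 249×1 = 1557; y[3] = 68×4 + 225×6 + 249×4 + 98×1 = 2716; y[4] = 68×1 + 225×4 + 249×6 + 98×4 + 87×1 = 2941; y[5] = 225×1 + 249×4 + 98×6 + 87×4 + 236×1 = 2393; y[6] = 249×1 + 98×4 + 87×6 + 236×4 + 99×1 = 2206; y[7] = 98×1 + 87×4 + 236×6 + 99×4 = 2258; y[8] = 87×1 + 236×4 + 99×6 = 1625; y[9] = 236×1 + 99×4 = 632; y[10] = 99×1 = 99 → [68, 497, 1557, 2716, 2941, 2393, 2206, 2258, 1625, 632, 99]. Normalization factor = sum(kernel) = 16.

[68, 497, 1557, 2716, 2941, 2393, 2206, 2258, 1625, 632, 99]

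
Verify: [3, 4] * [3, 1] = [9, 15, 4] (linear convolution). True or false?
Recompute linear convolution of [3, 4] and [3, 1]: y[0] = 3×3 = 9; y[1] = 3×1 + 4×3 = 15; y[2] = 4×1 = 4 → [9, 15, 4]. Given [9, 15, 4] matches, so answer: Yes

Yes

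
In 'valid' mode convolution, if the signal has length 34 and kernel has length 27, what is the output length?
'Valid' mode counts only positions where the kernel fully overlaps the signal: m - n + 1 = 34 - 27 + 1 = 8

8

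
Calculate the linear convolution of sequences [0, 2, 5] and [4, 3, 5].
y[0] = 0×4 = 0; y[1] = 0×3 + 2×4 = 8; y[2] = 0×5 + 2×3 + 5×4 = 26; y[3] = 2×5 + 5×3 = 25; y[4] = 5×5 = 25

[0, 8, 26, 25, 25]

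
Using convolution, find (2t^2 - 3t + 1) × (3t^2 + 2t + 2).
Ascending coefficients: a = [1, -3, 2], b = [2, 2, 3]. c[0] = 1×2 = 2; c[1] = 1×2 + -3×2 = -4; c[2] = 1×3 + -3×2 + 2×2 = 1; c[3] = -3×3 + 2×2 = -5; c[4] = 2×3 = 6. Result coefficients: [2, -4, 1, -5, 6] → 6t^4 - 5t^3 + t^2 - 4t + 2

6t^4 - 5t^3 + t^2 - 4t + 2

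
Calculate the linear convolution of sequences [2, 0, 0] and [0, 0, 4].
y[0] = 2×0 = 0; y[1] = 2×0 + 0×0 = 0; y[2] = 2×4 + 0×0 + 0×0 = 8; y[3] = 0×4 + 0×0 = 0; y[4] = 0×4 = 0

[0, 0, 8, 0, 0]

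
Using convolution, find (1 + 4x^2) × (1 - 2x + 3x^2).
Ascending coefficients: a = [1, 0, 4], b = [1, -2, 3]. c[0] = 1×1 = 1; c[1] = 1×-2 + 0×1 = -2; c[2] = 1×3 + 0×-2 + 4×1 = 7; c[3] = 0×3 + 4×-2 = -8; c[4] = 4×3 = 12. Result coefficients: [1, -2, 7, -8, 12] → 1 - 2x + 7x^2 - 8x^3 + 12x^4

1 - 2x + 7x^2 - 8x^3 + 12x^4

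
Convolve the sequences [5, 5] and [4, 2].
y[0] = 5×4 = 20; y[1] = 5×2 + 5×4 = 30; y[2] = 5×2 = 10

[20, 30, 10]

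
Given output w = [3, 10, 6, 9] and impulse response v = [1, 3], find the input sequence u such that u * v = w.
Deconvolve w=[3, 10, 6, 9] by v=[1, 3]. Since v[0]=1, solve forward: u[0] = w[0] / 1 = 3; u[1] = (w[1] - 3×3) / 1 = 1; u[2] = (w[2] - 1×3) / 1 = 3. So u = [3, 1, 3]. Check by forward convolution: w[0] = 3×1 = 3; w[1] = 3×3 + 1×1 = 10; w[2] = 1×3 + 3×1 = 6; w[3] = 3×3 = 9

[3, 1, 3]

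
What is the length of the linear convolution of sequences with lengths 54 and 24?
Linear/full convolution length: m + n - 1 = 54 + 24 - 1 = 77

77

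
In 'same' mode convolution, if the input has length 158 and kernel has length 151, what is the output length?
'Same' mode returns an output with the same length as the input: 158

158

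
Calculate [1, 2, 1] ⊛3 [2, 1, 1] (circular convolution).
Use y[k] = Σ_j u[j]·v[(k-j) mod 3]. y[0] = 1×2 + 2×1 + 1×1 = 5; y[1] = 1×1 + 2×2 + 1×1 = 6; y[2] = 1×1 + 2×1 + 1×2 = 5. Result: [5, 6, 5]

[5, 6, 5]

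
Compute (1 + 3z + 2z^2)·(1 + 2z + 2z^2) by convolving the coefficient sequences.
Ascending coefficients: a = [1, 3, 2], b = [1, 2, 2]. c[0] = 1×1 = 1; c[1] = 1×2 + 3×1 = 5; c[2] = 1×2 + 3×2 + 2×1 = 10; c[3] = 3×2 + 2×2 = 10; c[4] = 2×2 = 4. Result coefficients: [1, 5, 10, 10, 4] → 1 + 5z + 10z^2 + 10z^3 + 4z^4

1 + 5z + 10z^2 + 10z^3 + 4z^4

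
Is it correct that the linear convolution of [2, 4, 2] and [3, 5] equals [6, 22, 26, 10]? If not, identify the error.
Recompute linear convolution of [2, 4, 2] and [3, 5]: y[0] = 2×3 = 6; y[1] = 2×5 + 4×3 = 22; y[2] = 4×5 + 2×3 = 26; y[3] = 2×5 = 10 → [6, 22, 26, 10]. Given [6, 22, 26, 10] matches, so answer: Yes

Yes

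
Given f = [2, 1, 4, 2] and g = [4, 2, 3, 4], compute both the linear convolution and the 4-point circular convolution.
Linear: y_lin[0] = 2×4 = 8; y_lin[1] = 2×2 + 1×4 = 8; y_lin[2] = 2×3 + 1×2 + 4×4 = 24; y_lin[3] = 2×4 + 1×3 + 4×2 + 2×4 = 27; y_lin[4] = 1×4 + 4×3 + 2×2 = 20; y_lin[5] = 4×4 + 2×3 = 22; y_lin[6] = 2×4 = 8 → [8, 8, 24, 27, 20, 22, 8]. Circular (length 4): y[0] = 2×4 + 1×4 + 4×3 + 2×2 = 28; y[1] = 2×2 + 1×4 + 4×4 + 2×3 = 30; y[2] = 2×3 + 1×2 + 4×4 + 2×4 = 32; y[3] = 2×4 + 1×3 + 4×2 + 2×4 = 27 → [28, 30, 32, 27]

Linear: [8, 8, 24, 27, 20, 22, 8], Circular: [28, 30, 32, 27]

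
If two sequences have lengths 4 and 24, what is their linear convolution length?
Linear/full convolution length: m + n - 1 = 4 + 24 - 1 = 27

27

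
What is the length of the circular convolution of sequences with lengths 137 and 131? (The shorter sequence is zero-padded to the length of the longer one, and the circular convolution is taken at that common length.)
Circular convolution (zero-padding the shorter input) has length max(m, n) = max(137, 131) = 137

137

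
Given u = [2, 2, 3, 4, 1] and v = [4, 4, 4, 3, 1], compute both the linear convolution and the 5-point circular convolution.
Linear: y_lin[0] = 2×4 = 8; y_lin[1] = 2×4 + 2×4 = 16; y_lin[2] = 2×4 + 2×4 + 3×4 = 28; y_lin[3] = 2×3 + 2×4 + 3×4 + 4×4 = 42; y_lin[4] = 2×1 + 2×3 + 3×4 + 4×4 + 1×4 = 40; y_lin[5] = 2×1 + 3×3 + 4×4 + 1×4 = 31; y_lin[6] = 3×1 + 4×3 + 1×4 = 19; y_lin[7] = 4×1 + 1×3 = 7; y_lin[8] = 1×1 = 1 → [8, 16, 28, 42, 40, 31, 19, 7, 1]. Circular (length 5): y[0] = 2×4 + 2×1 + 3×3 + 4×4 + 1×4 = 39; y[1] = 2×4 + 2×4 + 3×1 + 4×3 + 1×4 = 35; y[2] = 2×4 + 2×4 + 3×4 + 4×1 + 1×3 = 35; y[3] = 2×3 + 2×4 + 3×4 + 4×4 + 1×1 = 43; y[4] = 2×1 + 2×3 + 3×4 + 4×4 + 1×4 = 40 → [39, 35, 35, 43, 40]

Linear: [8, 16, 28, 42, 40, 31, 19, 7, 1], Circular: [39, 35, 35, 43, 40]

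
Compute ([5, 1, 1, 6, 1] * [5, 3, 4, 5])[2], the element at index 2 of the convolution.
Use y[k] = Σ_i a[i]·b[k-i] at k=2. y[2] = 5×4 + 1×3 + 1×5 = 28

28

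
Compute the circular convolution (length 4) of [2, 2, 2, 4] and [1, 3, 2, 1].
Use y[k] = Σ_j x[j]·h[(k-j) mod 4]. y[0] = 2×1 + 2×1 + 2×2 + 4×3 = 20; y[1] = 2×3 + 2×1 + 2×1 + 4×2 = 18; y[2] = 2×2 + 2×3 + 2×1 + 4×1 = 16; y[3] = 2×1 + 2×2 + 2×3 + 4×1 = 16. Result: [20, 18, 16, 16]

[20, 18, 16, 16]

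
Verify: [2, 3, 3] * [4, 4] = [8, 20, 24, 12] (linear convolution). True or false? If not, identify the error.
Recompute linear convolution of [2, 3, 3] and [4, 4]: y[0] = 2×4 = 8; y[1] = 2×4 + 3×4 = 20; y[2] = 3×4 + 3×4 = 24; y[3] = 3×4 = 12 → [8, 20, 24, 12]. Given [8, 20, 24, 12] matches, so answer: Yes

Yes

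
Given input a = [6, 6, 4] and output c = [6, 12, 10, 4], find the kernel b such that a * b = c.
Output length 4 = len(a) + len(b) - 1 ⇒ len(b) = 2. Solve b forward using b[k] = (c[k] - Σ_{i≥1} a[i]·b[k-i]) / a[0]: b[0] = c[0] / a[0] = 6 / 6 = 1; b[1] = (c[1] - 6×1) / a[0] = (12 - 6×1) / 6 = 1. So b = [1, 1]. Forward-check [6, 6, 4] * [1, 1]: c[0] = 6×1 = 6; c[1] = 6×1 + 6×1 = 12; c[2] = 6×1 + 4×1 = 10; c[3] = 4×1 = 4 → [6, 12, 10, 4] ✓

[1, 1]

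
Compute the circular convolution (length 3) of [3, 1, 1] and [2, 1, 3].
Use y[k] = Σ_j s[j]·t[(k-j) mod 3]. y[0] = 3×2 + 1×3 + 1×1 = 10; y[1] = 3×1 + 1×2 + 1×3 = 8; y[2] = 3×3 + 1×1 + 1×2 = 12. Result: [10, 8, 12]

[10, 8, 12]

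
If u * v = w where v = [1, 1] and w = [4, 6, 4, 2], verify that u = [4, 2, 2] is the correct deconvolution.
Forward-compute [4, 2, 2] * [1, 1]: w[0] = 4×1 = 4; w[1] = 4×1 + 2×1 = 6; w[2] = 2×1 + 2×1 = 4; w[3] = 2×1 = 2 → [4, 6, 4, 2]. Matches given w = [4, 6, 4, 2], so verified.

Verified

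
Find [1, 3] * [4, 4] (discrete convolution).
y[0] = 1×4 = 4; y[1] = 1×4 + 3×4 = 16; y[2] = 3×4 = 12

[4, 16, 12]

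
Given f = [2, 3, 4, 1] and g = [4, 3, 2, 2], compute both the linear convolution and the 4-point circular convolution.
Linear: y_lin[0] = 2×4 = 8; y_lin[1] = 2×3 + 3×4 = 18; y_lin[2] = 2×2 + 3×3 + 4×4 = 29; y_lin[3] = 2×2 + 3×2 + 4×3 + 1×4 = 26; y_lin[4] = 3×2 + 4×2 + 1×3 = 17; y_lin[5] = 4×2 + 1×2 = 10; y_lin[6] = 1×2 = 2 → [8, 18, 29, 26, 17, 10, 2]. Circular (length 4): y[0] = 2×4 + 3×2 + 4×2 + 1×3 = 25; y[1] = 2×3 + 3×4 + 4×2 + 1×2 = 28; y[2] = 2×2 + 3×3 + 4×4 + 1×2 = 31; y[3] = 2×2 + 3×2 + 4×3 + 1×4 = 26 → [25, 28, 31, 26]

Linear: [8, 18, 29, 26, 17, 10, 2], Circular: [25, 28, 31, 26]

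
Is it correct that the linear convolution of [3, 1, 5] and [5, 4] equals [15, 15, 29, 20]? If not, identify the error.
Recompute linear convolution of [3, 1, 5] and [5, 4]: y[0] = 3×5 = 15; y[1] = 3×4 + 1×5 = 17; y[2] = 1×4 + 5×5 = 29; y[3] = 5×4 = 20 → [15, 17, 29, 20]. Compare to given [15, 15, 29, 20]: they differ at index 1: given 15, correct 17, so answer: No

No. Error at index 1: given 15, correct 17.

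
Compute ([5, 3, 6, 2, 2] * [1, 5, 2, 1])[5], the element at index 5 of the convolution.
Use y[k] = Σ_i a[i]·b[k-i] at k=5. y[5] = 6×1 + 2×2 + 2×5 = 20

20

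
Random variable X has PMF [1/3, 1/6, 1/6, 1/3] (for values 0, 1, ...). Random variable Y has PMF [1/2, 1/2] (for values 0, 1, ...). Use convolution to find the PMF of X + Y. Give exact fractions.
P(X+Y=k) = Σ_i P(X=i)·P(Y=k-i) — a convolution of [1/3, 1/6, 1/6, 1/3] and [1/2, 1/2]. P(X+Y=0) = (1/3)×(1/2) = 1/6; P(X+Y=1) = (1/3)×(1/2) + (1/6)×(1/2) = 1/6 + 1/12 = 1/4; P(X+Y=2) = (1/6)×(1/2) + (1/6)×(1/2) = 1/12 + 1/12 = 1/6; P(X+Y=3) = (1/6)×(1/2) + (1/3)×(1/2) = 1/12 + 1/6 = 1/4; P(X+Y=4) = (1/3)×(1/2) = 1/6. PMF: [1/6, 1/4, 1/6, 1/4, 1/6] (sums to 1 ✓)

[1/6, 1/4, 1/6, 1/4, 1/6]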